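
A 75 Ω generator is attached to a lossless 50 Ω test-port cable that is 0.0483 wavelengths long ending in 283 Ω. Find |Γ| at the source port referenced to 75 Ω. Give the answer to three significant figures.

|Γ| ≈ 0.616

βl = 2π × 0.0483 = 17.4°
tan(βl) = 0.313
Z_in = Z_0·(Z_L + jZ_0·tanβl)/(Z_0 + jZ_L·tanβl) = 75 − j117 Ω
Γ_s = (Z_in − Z_s)/(Z_in + Z_s) = (0.0332 − j117)/(150 − j117), |Γ_s| = 0.616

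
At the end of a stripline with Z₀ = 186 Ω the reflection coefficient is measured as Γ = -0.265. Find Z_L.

Z_L = Z_0·(1 + Γ)/(1 − Γ) = 186·(0.735)/(1.27)

Z_L ≈ 108 Ω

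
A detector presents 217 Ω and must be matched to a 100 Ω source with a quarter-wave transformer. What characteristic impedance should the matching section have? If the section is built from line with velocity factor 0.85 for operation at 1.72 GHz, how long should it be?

Z_qwt ≈ 147 Ω; length ≈ 3.71 cm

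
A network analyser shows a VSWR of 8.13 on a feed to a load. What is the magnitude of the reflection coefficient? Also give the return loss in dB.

|Γ| = (S − 1)/(S + 1) = (8.13 − 1)/(8.13 + 1) = 7.13/9.13
RL = −20·log₁₀|Γ| = −20·log₁₀(0.781)

|Γ| ≈ 0.781; return loss ≈ 2.15 dB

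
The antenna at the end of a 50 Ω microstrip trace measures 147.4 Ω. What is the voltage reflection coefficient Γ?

Γ = 0.493

Γ = (Z_L − Z_0)/(Z_L + Z_0) = (147.4 − 50)/(147.4 + 50) = 97.4/197.4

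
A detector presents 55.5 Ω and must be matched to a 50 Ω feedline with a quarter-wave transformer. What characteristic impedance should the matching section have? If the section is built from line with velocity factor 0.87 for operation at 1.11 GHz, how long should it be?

Z_qwt ≈ 52.7 Ω; length ≈ 5.88 cm

Z_qwt = √(Z_0·R_L) = √(50 × 55.5) = √2775
λ = 0.87·c/f = 0.235 m, so l = λ/4 = 0.0588 m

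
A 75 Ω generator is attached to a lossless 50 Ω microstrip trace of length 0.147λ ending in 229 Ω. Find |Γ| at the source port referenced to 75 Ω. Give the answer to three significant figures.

|Γ| ≈ 0.693

βl = 2π × 0.147 = 52.9°
tan(βl) = 1.32
Z_in = Z_0·(Z_L + jZ_0·tanβl)/(Z_0 + jZ_L·tanβl) = 16.7 − j35 Ω
Γ_s = (Z_in − Z_s)/(Z_in + Z_s) = (-58.3 − j35)/(91.7 − j35), |Γ_s| = 0.693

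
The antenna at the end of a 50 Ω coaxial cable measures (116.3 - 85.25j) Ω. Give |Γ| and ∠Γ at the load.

Γ ≈ 0.578 ∠ -25°

Γ = (Z_L − Z_0)/(Z_L + Z_0) = (66.3 − j85.25)/(166.3 − j85.25)
|Γ| = 108/187 = 0.578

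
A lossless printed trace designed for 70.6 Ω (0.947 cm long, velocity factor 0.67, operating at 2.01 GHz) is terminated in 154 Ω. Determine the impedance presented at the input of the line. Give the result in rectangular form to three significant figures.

Z_in ≈ 70.6 − j56.5 Ω

λ = v/f = 0.67·c / 2.01 GHz = 0.1 m
βl = 2π·l/λ = 2π × 0.0947 = 34.1°
tan(βl) = tan(34.1°) = 0.677
Z_in = Z_0·(Z_L + jZ_0·tanβl)/(Z_0 + jZ_L·tanβl)
     = 70.6·(154 + j47.8)/(70.6 + j104)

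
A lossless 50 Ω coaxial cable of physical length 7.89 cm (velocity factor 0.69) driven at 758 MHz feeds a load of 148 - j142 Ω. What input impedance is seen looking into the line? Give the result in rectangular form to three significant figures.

λ = v/f = 0.69·c / 758 MHz = 0.273 m
βl = 2π·l/λ = 2π × 0.289 = 104°
tan(βl) = tan(104°) = -4.01
Z_in = Z_0·(Z_L + jZ_0·tanβl)/(Z_0 + jZ_L·tanβl)
     = 50·(148 − j342)/(-519 − j593)

Z_in ≈ 10.2 + j21.4 Ω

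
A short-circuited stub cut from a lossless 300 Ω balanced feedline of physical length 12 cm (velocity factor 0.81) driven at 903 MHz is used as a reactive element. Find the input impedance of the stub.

λ = v/f = 0.81·c / 903 MHz = 0.269 m
βl = 2π·l/λ = 2π × 0.446 = 161°
tan(βl) = -0.353
For a short-circuited stub, Z_in = jZ_0·tan(βl)

Z_in ≈ −j106 Ω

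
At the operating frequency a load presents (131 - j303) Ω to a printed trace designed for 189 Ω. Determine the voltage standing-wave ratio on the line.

VSWR ≈ 5.67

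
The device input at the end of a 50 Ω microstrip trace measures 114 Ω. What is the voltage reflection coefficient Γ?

Γ = (Z_L − Z_0)/(Z_L + Z_0) = (114 − 50)/(114 + 50) = 64/164

Γ = 0.39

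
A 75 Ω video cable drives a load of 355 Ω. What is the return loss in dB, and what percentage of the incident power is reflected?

RL ≈ 3.73 dB; 42.4% of incident power reflected

Γ = (355 − 75)/(355 + 75) = 0.651
RL = −20·log₁₀(0.651) = 3.73 dB
P_refl/P_inc = |Γ|² = 0.424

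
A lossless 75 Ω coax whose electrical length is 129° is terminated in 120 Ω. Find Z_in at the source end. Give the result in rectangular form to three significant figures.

Z_in ≈ 61.8 + j29.5 Ω

tan(βl) = tan(129°) = -1.23
Z_in = Z_0·(Z_L + jZ_0·tanβl)/(Z_0 + jZ_L·tanβl)
     = 75·(120 − j92.6)/(75 − j148)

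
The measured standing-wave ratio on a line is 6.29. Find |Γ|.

|Γ| ≈ 0.726

|Γ| = (S − 1)/(S + 1) = (6.29 − 1)/(6.29 + 1) = 5.29/7.29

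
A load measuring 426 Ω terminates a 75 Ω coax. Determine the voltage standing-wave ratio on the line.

For a purely resistive load, VSWR = R_L/Z_0 or Z_0/R_L (whichever > 1) = 426/75

VSWR ≈ 5.68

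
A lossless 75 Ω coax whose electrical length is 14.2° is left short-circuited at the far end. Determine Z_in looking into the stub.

Z_in ≈ +j19 Ω

tan(βl) = 0.253
For a short-circuited stub, Z_in = jZ_0·tan(βl)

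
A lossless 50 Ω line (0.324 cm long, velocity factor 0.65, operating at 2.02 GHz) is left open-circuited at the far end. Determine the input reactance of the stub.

X_in ≈ -234 Ω (capacitive)

λ = v/f = 0.65·c / 2.02 GHz = 0.0965 m
βl = 2π·l/λ = 2π × 0.0336 = 12.1°
tan(βl) = 0.214
For an open-circuited stub, Z_in = −jZ_0·cot(βl) = −jZ_0/tan(βl)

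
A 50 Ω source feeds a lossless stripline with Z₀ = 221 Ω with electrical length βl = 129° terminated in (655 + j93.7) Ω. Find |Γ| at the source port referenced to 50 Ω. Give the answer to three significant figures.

|Γ| ≈ 0.709

tan(βl) = -1.23
Z_in = Z_0·(Z_L + jZ_0·tanβl)/(Z_0 + jZ_L·tanβl) = 105 + j135 Ω
Γ_s = (Z_in − Z_s)/(Z_in + Z_s) = (55.2 + j135)/(155 + j135), |Γ_s| = 0.709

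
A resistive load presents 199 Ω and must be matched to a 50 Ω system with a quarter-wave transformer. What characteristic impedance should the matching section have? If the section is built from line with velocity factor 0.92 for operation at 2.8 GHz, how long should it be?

Z_qwt ≈ 99.7 Ω; length ≈ 2.46 cm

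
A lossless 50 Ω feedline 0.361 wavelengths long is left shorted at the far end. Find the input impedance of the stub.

βl = 2π × 0.361 = 130°
tan(βl) = -1.19
For a shorted stub, Z_in = jZ_0·tan(βl)

Z_in ≈ −j59.7 Ω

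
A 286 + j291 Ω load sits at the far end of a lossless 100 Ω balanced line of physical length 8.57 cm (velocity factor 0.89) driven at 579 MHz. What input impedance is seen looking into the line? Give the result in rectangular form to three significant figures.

λ = v/f = 0.89·c / 579 MHz = 0.461 m
βl = 2π·l/λ = 2π × 0.186 = 66.9°
tan(βl) = tan(66.9°) = 2.34
Z_in = Z_0·(Z_L + jZ_0·tanβl)/(Z_0 + jZ_L·tanβl)
     = 100·(286 + j525)/(-582 + j671)

Z_in ≈ 23.6 − j63.1 Ω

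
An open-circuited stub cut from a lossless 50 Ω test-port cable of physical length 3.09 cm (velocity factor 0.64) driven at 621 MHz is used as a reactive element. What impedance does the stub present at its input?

λ = v/f = 0.64·c / 621 MHz = 0.309 m
βl = 2π·l/λ = 2π × 0.0999 = 36°
tan(βl) = 0.726
For an open-circuited stub, Z_in = −jZ_0·cot(βl) = −jZ_0/tan(βl)

Z_in ≈ −j68.9 Ω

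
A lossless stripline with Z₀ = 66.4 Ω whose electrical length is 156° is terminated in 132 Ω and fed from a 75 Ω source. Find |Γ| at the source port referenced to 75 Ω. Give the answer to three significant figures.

|Γ| ≈ 0.297

tan(βl) = -0.445
Z_in = Z_0·(Z_L + jZ_0·tanβl)/(Z_0 + jZ_L·tanβl) = 88.7 + j48.9 Ω
Γ_s = (Z_in − Z_s)/(Z_in + Z_s) = (13.7 + j48.9)/(164 + j48.9), |Γ_s| = 0.297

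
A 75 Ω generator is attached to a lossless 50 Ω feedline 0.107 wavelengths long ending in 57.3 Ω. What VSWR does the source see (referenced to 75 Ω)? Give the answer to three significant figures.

VSWR ≈ 1.49

βl = 2π × 0.107 = 38.5°
tan(βl) = 0.796
Z_in = Z_0·(Z_L + jZ_0·tanβl)/(Z_0 + jZ_L·tanβl) = 51.1 − j6.81 Ω
Γ_s = (Z_in − Z_s)/(Z_in + Z_s) = (-23.9 − j6.81)/(126 − j6.81), |Γ_s| = 0.197
VSWR = (1 + |Γ_s|)/(1 − |Γ_s|)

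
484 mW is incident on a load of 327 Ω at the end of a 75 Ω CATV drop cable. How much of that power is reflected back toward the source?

Γ = (327 − 75)/(327 + 75) = 0.627
|Γ|² = 0.393
P_refl = |Γ|²·P_inc = 190 mW, P_del = (1 − |Γ|²)·P_inc = 294 mW

P_reflected ≈ 190 mW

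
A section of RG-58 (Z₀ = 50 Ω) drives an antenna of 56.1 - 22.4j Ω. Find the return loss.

RL ≈ 13.4 dB

Γ = (6.1 − j22.4)/(106.1 − j22.4), |Γ| = 0.214
RL = −20·log₁₀|Γ| = −20·log₁₀(0.214)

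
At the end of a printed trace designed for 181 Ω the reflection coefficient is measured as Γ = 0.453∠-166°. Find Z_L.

Z_L = Z_0·(1 + Γ)/(1 − Γ) = 181·(0.56 − j0.11)/(1.44 + j0.11)

Z_L ≈ 69 − j19 Ω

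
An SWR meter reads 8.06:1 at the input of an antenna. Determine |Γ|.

|Γ| = (S − 1)/(S + 1) = (8.06 − 1)/(8.06 + 1) = 7.06/9.06

|Γ| ≈ 0.779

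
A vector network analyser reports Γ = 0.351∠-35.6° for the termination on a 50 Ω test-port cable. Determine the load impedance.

Z_L ≈ 79.4 − j37 Ω

Z_L = Z_0·(1 + Γ)/(1 − Γ) = 50·(1.29 − j0.204)/(0.715 + j0.204)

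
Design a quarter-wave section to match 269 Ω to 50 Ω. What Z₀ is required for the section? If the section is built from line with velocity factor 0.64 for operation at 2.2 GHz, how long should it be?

Z_qwt = √(Z_0·R_L) = √(50 × 269) = √13450
λ = 0.64·c/f = 0.0873 m, so l = λ/4 = 0.0218 m

Z_qwt ≈ 116 Ω; length ≈ 2.18 cm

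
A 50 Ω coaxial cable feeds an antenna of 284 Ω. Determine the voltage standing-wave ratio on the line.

For a purely resistive load, VSWR = R_L/Z_0 or Z_0/R_L (whichever > 1) = 284/50

VSWR ≈ 5.68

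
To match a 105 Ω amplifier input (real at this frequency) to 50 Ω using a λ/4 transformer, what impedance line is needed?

Z_qwt ≈ 72.5 Ω

Z_qwt = √(Z_0·R_L) = √(50 × 105) = √5250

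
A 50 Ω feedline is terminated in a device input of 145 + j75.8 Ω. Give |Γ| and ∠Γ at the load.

Γ = (Z_L − Z_0)/(Z_L + Z_0) = (95 + j75.8)/(195 + j75.8)
|Γ| = 122/209 = 0.581

Γ ≈ 0.581 ∠ 17.3°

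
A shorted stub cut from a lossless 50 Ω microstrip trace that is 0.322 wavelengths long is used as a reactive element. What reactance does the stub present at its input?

βl = 2π × 0.322 = 116°
tan(βl) = -2.06
For a shorted stub, Z_in = jZ_0·tan(βl)

X_in ≈ -103 Ω (capacitive)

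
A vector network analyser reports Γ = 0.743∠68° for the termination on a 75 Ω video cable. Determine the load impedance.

Z_L ≈ 33.8 + j104 Ω

Z_L = Z_0·(1 + Γ)/(1 − Γ) = 75·(1.28 + j0.689)/(0.722 − j0.689)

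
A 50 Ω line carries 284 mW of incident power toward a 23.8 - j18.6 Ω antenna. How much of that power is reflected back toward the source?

P_reflected ≈ 50.6 mW

|Γ| = |(-26.2 − j18.6)/(73.8 − j18.6)| = 0.422
|Γ|² = 0.178
P_refl = |Γ|²·P_inc = 50.6 mW, P_del = (1 − |Γ|²)·P_inc = 233 mW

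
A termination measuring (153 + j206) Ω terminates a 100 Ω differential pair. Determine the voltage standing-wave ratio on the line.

VSWR ≈ 4.75

Γ = (Z_L − Z_0)/(Z_L + Z_0) = (53 + j206)/(253 + j206)
|Γ| = 213/326 = 0.652
VSWR = (1 + |Γ|)/(1 − |Γ|) = 1.65/0.348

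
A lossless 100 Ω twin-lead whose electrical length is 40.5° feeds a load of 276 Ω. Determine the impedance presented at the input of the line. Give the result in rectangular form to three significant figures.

Z_in ≈ 72.8 − j86.2 Ω

tan(βl) = tan(40.5°) = 0.854
Z_in = Z_0·(Z_L + jZ_0·tanβl)/(Z_0 + jZ_L·tanβl)
     = 100·(276 + j85.4)/(100 + j236)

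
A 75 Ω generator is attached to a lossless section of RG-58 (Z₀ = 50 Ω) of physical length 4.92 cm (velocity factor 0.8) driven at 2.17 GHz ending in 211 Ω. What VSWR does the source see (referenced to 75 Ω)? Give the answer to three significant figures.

VSWR ≈ 3.24

λ = v/f = 0.8·c / 2.17 GHz = 0.111 m
βl = 2π·l/λ = 2π × 0.445 = 160°
tan(βl) = -0.361
Z_in = Z_0·(Z_L + jZ_0·tanβl)/(Z_0 + jZ_L·tanβl) = 71.8 + j91.4 Ω
Γ_s = (Z_in − Z_s)/(Z_in + Z_s) = (-3.2 + j91.4)/(147 + j91.4), |Γ_s| = 0.529
VSWR = (1 + |Γ_s|)/(1 − |Γ_s|)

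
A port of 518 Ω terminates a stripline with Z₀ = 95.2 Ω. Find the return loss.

Γ = (518 − 95.2)/(518 + 95.2) = 0.689
RL = −20·log₁₀|Γ| = −20·log₁₀(0.689)

RL ≈ 3.23 dB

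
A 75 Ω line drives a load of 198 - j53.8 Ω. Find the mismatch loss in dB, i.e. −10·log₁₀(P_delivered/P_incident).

Γ = (123 − j53.8)/(273 − j53.8), |Γ| = 0.482
|Γ|² = 0.233, so P_del/P_inc = 1 − |Γ|² = 0.767
ML = −10·log₁₀(1 − |Γ|²)

mismatch loss ≈ 1.15 dB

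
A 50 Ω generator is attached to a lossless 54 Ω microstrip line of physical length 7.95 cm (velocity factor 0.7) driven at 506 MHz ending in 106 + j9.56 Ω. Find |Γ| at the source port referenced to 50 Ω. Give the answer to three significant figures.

λ = v/f = 0.7·c / 506 MHz = 0.415 m
βl = 2π·l/λ = 2π × 0.192 = 69°
tan(βl) = 2.6
Z_in = Z_0·(Z_L + jZ_0·tanβl)/(Z_0 + jZ_L·tanβl) = 31.2 − j17.5 Ω
Γ_s = (Z_in − Z_s)/(Z_in + Z_s) = (-18.8 − j17.5)/(81.2 − j17.5), |Γ_s| = 0.309

|Γ| ≈ 0.309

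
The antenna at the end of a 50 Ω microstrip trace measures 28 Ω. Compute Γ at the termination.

Γ = -0.282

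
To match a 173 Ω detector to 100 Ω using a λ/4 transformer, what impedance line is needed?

Z_qwt = √(Z_0·R_L) = √(100 × 173) = √17300

Z_qwt ≈ 132 Ω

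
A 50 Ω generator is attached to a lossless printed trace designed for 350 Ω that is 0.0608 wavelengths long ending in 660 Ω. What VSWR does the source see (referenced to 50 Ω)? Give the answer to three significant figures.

βl = 2π × 0.0608 = 21.9°
tan(βl) = 0.402
Z_in = Z_0·(Z_L + jZ_0·tanβl)/(Z_0 + jZ_L·tanβl) = 487 − j228 Ω
Γ_s = (Z_in − Z_s)/(Z_in + Z_s) = (437 − j228)/(537 − j228), |Γ_s| = 0.845
VSWR = (1 + |Γ_s|)/(1 − |Γ_s|)

VSWR ≈ 11.9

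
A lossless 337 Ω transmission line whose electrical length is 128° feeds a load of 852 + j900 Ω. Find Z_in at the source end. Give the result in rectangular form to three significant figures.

Z_in ≈ 74.9 + j161 Ω

tan(βl) = tan(128°) = -1.28
Z_in = Z_0·(Z_L + jZ_0·tanβl)/(Z_0 + jZ_L·tanβl)
     = 337·(852 + j469)/(1490 − j1090)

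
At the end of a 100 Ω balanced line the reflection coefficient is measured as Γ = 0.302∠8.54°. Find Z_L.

Z_L ≈ 184 + j18.2 Ω

Z_L = Z_0·(1 + Γ)/(1 − Γ) = 100·(1.3 + j0.0448)/(0.701 − j0.0448)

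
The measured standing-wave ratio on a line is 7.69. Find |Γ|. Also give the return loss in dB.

|Γ| = (S − 1)/(S + 1) = (7.69 − 1)/(7.69 + 1) = 6.69/8.69
RL = −20·log₁₀|Γ| = −20·log₁₀(0.77)

|Γ| ≈ 0.77; return loss ≈ 2.27 dB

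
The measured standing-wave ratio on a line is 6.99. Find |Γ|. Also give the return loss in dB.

|Γ| ≈ 0.75; return loss ≈ 2.5 dB

|Γ| = (S − 1)/(S + 1) = (6.99 − 1)/(6.99 + 1) = 5.99/7.99
RL = −20·log₁₀|Γ| = −20·log₁₀(0.75)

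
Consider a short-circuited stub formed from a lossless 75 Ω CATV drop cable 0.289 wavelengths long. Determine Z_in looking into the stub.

βl = 2π × 0.289 = 104°
tan(βl) = -4
For a short-circuited stub, Z_in = jZ_0·tan(βl)

Z_in ≈ −j300 Ω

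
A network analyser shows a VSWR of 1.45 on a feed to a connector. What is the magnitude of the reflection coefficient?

|Γ| ≈ 0.184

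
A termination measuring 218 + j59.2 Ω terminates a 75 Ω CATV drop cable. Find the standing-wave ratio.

VSWR ≈ 3.15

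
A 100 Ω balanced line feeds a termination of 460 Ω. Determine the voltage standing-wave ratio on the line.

Γ = (460 − 100)/(460 + 100) = 0.643
VSWR = (1 + 0.643)/(1 − 0.643)

VSWR ≈ 4.6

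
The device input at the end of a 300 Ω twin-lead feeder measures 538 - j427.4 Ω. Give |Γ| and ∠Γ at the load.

Γ = (Z_L − Z_0)/(Z_L + Z_0) = (238 − j427.4)/(838 − j427.4)
|Γ| = 489/941 = 0.52

Γ ≈ 0.52 ∠ -33.9°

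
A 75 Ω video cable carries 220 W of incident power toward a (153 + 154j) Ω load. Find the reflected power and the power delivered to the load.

P_reflected ≈ 86.6 W; P_delivered ≈ 133 W

|Γ| = |(78 + j154)/(228 + j154)| = 0.627
|Γ|² = 0.394
P_refl = |Γ|²·P_inc = 86.6 W, P_del = (1 − |Γ|²)·P_inc = 133 W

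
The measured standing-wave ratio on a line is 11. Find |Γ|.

|Γ| ≈ 0.833

|Γ| = (S − 1)/(S + 1) = (11 − 1)/(11 + 1) = 10/12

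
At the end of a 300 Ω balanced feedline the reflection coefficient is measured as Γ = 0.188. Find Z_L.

Z_L ≈ 439 Ω

Z_L = Z_0·(1 + Γ)/(1 − Γ) = 300·(1.19)/(0.812)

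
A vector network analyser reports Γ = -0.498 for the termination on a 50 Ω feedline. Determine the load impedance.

Z_L = Z_0·(1 + Γ)/(1 − Γ) = 50·(0.502)/(1.5)

Z_L ≈ 16.8 Ω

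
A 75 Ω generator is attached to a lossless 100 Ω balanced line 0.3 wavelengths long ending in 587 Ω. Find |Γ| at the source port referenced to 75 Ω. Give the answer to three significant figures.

βl = 2π × 0.3 = 108°
tan(βl) = -3.08
Z_in = Z_0·(Z_L + jZ_0·tanβl)/(Z_0 + jZ_L·tanβl) = 18.8 + j31.5 Ω
Γ_s = (Z_in − Z_s)/(Z_in + Z_s) = (-56.2 + j31.5)/(93.8 + j31.5), |Γ_s| = 0.651

|Γ| ≈ 0.651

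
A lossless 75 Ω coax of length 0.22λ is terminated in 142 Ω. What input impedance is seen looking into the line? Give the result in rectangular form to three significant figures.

βl = 2π × 0.22 = 79.2°
tan(βl) = tan(79.2°) = 5.24
Z_in = Z_0·(Z_L + jZ_0·tanβl)/(Z_0 + jZ_L·tanβl)
     = 75·(142 + j393)/(75 + j744)

Z_in ≈ 40.6 − j10.2 Ω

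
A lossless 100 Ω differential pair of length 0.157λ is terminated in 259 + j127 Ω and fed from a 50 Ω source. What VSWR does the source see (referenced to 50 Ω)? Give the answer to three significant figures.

VSWR ≈ 4.1

βl = 2π × 0.157 = 56.5°
tan(βl) = 1.51
Z_in = Z_0·(Z_L + jZ_0·tanβl)/(Z_0 + jZ_L·tanβl) = 52.6 − j78.5 Ω
Γ_s = (Z_in − Z_s)/(Z_in + Z_s) = (2.59 − j78.5)/(103 − j78.5), |Γ_s| = 0.608
VSWR = (1 + |Γ_s|)/(1 − |Γ_s|)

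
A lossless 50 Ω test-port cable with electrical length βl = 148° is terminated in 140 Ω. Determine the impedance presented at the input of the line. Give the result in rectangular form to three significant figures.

Z_in ≈ 47.9 + j52.6 Ω

tan(βl) = tan(148°) = -0.625
Z_in = Z_0·(Z_L + jZ_0·tanβl)/(Z_0 + jZ_L·tanβl)
     = 50·(140 − j31.2)/(50 − j87.5)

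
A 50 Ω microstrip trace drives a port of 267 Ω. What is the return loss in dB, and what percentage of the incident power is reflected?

Γ = (267 − 50)/(267 + 50) = 0.685
RL = −20·log₁₀(0.685) = 3.29 dB
P_refl/P_inc = |Γ|² = 0.469

RL ≈ 3.29 dB; 46.9% of incident power reflected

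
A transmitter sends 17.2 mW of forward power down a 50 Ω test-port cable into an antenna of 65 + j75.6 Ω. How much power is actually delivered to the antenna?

P_delivered ≈ 11.8 mW

|Γ| = |(15 + j75.6)/(115 + j75.6)| = 0.56
|Γ|² = 0.314
P_refl = |Γ|²·P_inc = 5.39 mW, P_del = (1 − |Γ|²)·P_inc = 11.8 mW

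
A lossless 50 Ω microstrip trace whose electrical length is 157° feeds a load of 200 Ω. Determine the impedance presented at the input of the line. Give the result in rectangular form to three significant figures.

Z_in ≈ 60.8 + j82 Ω

tan(βl) = tan(157°) = -0.424
Z_in = Z_0·(Z_L + jZ_0·tanβl)/(Z_0 + jZ_L·tanβl)
     = 50·(200 − j21.2)/(50 − j84.9)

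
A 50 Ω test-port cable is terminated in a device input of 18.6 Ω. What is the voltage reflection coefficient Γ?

Γ = -0.458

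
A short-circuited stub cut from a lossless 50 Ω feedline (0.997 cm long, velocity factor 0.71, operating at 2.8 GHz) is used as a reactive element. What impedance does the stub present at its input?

Z_in ≈ +j54 Ω

λ = v/f = 0.71·c / 2.8 GHz = 0.0761 m
βl = 2π·l/λ = 2π × 0.131 = 47.2°
tan(βl) = 1.08
For a short-circuited stub, Z_in = jZ_0·tan(βl)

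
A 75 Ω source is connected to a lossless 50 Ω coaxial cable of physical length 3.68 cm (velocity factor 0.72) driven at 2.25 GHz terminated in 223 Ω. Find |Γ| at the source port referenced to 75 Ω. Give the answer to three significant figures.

λ = v/f = 0.72·c / 2.25 GHz = 0.096 m
βl = 2π·l/λ = 2π × 0.383 = 138°
tan(βl) = -0.9
Z_in = Z_0·(Z_L + jZ_0·tanβl)/(Z_0 + jZ_L·tanβl) = 23.6 + j49.7 Ω
Γ_s = (Z_in − Z_s)/(Z_in + Z_s) = (-51.4 + j49.7)/(98.6 + j49.7), |Γ_s| = 0.648

|Γ| ≈ 0.648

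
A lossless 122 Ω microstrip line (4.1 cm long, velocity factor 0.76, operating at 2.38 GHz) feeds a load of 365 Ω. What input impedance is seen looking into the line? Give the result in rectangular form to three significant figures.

λ = v/f = 0.76·c / 2.38 GHz = 0.0958 m
βl = 2π·l/λ = 2π × 0.428 = 154°
tan(βl) = tan(154°) = -0.486
Z_in = Z_0·(Z_L + jZ_0·tanβl)/(Z_0 + jZ_L·tanβl)
     = 122·(365 − j59.3)/(122 − j177)

Z_in ≈ 145 + j151 Ω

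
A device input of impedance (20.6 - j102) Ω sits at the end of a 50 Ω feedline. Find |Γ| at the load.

|Γ| ≈ 0.856

Γ = (Z_L − Z_0)/(Z_L + Z_0) = (-29.4 − j102)/(70.6 − j102)
|Γ| = 106/124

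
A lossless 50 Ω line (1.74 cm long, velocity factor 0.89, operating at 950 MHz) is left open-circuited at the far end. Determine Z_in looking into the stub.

λ = v/f = 0.89·c / 950 MHz = 0.281 m
βl = 2π·l/λ = 2π × 0.0619 = 22.3°
tan(βl) = 0.41
For an open-circuited stub, Z_in = −jZ_0·cot(βl) = −jZ_0/tan(βl)

Z_in ≈ −j122 Ω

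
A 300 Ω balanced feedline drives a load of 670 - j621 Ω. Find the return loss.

Γ = (370 − j621)/(970 − j621), |Γ| = 0.628
RL = −20·log₁₀|Γ| = −20·log₁₀(0.628)

RL ≈ 4.05 dB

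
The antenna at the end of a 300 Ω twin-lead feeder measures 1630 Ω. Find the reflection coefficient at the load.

Γ = (Z_L − Z_0)/(Z_L + Z_0) = (1630 − 300)/(1630 + 300) = 1330/1930

Γ = 0.689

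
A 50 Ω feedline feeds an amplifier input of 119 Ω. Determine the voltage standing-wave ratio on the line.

Γ = (119 − 50)/(119 + 50) = 0.408
VSWR = (1 + 0.408)/(1 − 0.408)

VSWR ≈ 2.38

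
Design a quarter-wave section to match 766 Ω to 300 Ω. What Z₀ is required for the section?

Z_qwt = √(Z_0·R_L) = √(300 × 766) = √229800

Z_qwt ≈ 479 Ω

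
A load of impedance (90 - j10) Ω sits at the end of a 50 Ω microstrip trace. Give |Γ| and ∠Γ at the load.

Γ = (Z_L − Z_0)/(Z_L + Z_0) = (40 − j10)/(140 − j10)
|Γ| = 41.2/140 = 0.294

Γ ≈ 0.294 ∠ -9.95°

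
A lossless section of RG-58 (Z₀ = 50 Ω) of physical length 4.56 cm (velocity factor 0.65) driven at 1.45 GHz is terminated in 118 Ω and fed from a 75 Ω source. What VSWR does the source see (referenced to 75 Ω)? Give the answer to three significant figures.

VSWR ≈ 3.04

λ = v/f = 0.65·c / 1.45 GHz = 0.134 m
βl = 2π·l/λ = 2π × 0.339 = 122°
tan(βl) = -1.6
Z_in = Z_0·(Z_L + jZ_0·tanβl)/(Z_0 + jZ_L·tanβl) = 27.6 + j24 Ω
Γ_s = (Z_in − Z_s)/(Z_in + Z_s) = (-47.4 + j24)/(103 + j24), |Γ_s| = 0.505
VSWR = (1 + |Γ_s|)/(1 − |Γ_s|)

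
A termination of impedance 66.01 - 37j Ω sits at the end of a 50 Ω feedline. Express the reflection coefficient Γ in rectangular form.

Γ ≈ 0.218 − j0.25

Γ = (Z_L − Z_0)/(Z_L + Z_0) = (16.01 − j37)/(116 − j37)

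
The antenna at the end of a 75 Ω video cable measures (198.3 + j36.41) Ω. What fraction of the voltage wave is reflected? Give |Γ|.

Γ = (Z_L − Z_0)/(Z_L + Z_0) = (123.3 + j36.41)/(273.3 + j36.41)
|Γ| = 129/276

|Γ| ≈ 0.466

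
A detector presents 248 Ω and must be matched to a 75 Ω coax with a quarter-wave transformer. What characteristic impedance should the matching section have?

Z_qwt ≈ 136 Ω

Z_qwt = √(Z_0·R_L) = √(75 × 248) = √18600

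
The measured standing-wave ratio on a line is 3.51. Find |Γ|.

|Γ| ≈ 0.557

|Γ| = (S − 1)/(S + 1) = (3.51 − 1)/(3.51 + 1) = 2.51/4.51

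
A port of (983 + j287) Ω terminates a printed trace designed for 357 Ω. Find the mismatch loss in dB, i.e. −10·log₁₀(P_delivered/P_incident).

mismatch loss ≈ 1.26 dB

Γ = (626 + j287)/(1340 + j287), |Γ| = 0.503
|Γ|² = 0.253, so P_del/P_inc = 1 − |Γ|² = 0.747
ML = −10·log₁₀(1 − |Γ|²)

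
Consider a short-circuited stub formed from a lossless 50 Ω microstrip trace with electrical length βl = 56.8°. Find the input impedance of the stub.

tan(βl) = 1.53
For a short-circuited stub, Z_in = jZ_0·tan(βl)

Z_in ≈ +j76.4 Ω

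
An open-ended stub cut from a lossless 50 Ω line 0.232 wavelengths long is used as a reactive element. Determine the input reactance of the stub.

X_in ≈ -5.68 Ω (capacitive)

βl = 2π × 0.232 = 83.5°
tan(βl) = 8.8
For an open-ended stub, Z_in = −jZ_0·cot(βl) = −jZ_0/tan(βl)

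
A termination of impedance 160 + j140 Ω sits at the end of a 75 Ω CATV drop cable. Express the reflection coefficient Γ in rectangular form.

Γ ≈ 0.529 + j0.281

Γ = (Z_L − Z_0)/(Z_L + Z_0) = (85 + j140)/(235 + j140)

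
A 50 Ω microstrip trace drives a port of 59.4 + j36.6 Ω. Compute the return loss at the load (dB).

Γ = (9.4 + j36.6)/(109.4 + j36.6), |Γ| = 0.328
RL = −20·log₁₀|Γ| = −20·log₁₀(0.328)

RL ≈ 9.69 dB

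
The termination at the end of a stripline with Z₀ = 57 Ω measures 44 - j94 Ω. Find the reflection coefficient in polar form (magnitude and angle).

Γ = (Z_L − Z_0)/(Z_L + Z_0) = (-13 − j94)/(101 − j94)
|Γ| = 94.9/138 = 0.688

Γ ≈ 0.688 ∠ -54.9°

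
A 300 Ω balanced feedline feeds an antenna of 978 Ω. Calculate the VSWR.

VSWR ≈ 3.26

Γ = (978 − 300)/(978 + 300) = 0.531
VSWR = (1 + 0.531)/(1 − 0.531)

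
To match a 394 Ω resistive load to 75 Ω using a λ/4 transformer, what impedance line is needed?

Z_qwt ≈ 172 Ω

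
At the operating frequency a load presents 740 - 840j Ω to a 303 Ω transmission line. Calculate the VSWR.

Γ = (Z_L − Z_0)/(Z_L + Z_0) = (437 − j840)/(1043 − j840)
|Γ| = 947/1340 = 0.707
VSWR = (1 + |Γ|)/(1 − |Γ|) = 1.71/0.293

VSWR ≈ 5.83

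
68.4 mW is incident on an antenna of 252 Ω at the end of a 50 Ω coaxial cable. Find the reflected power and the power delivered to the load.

Γ = (252 − 50)/(252 + 50) = 0.669
|Γ|² = 0.447
P_refl = |Γ|²·P_inc = 30.6 mW, P_del = (1 − |Γ|²)·P_inc = 37.8 mW

P_reflected ≈ 30.6 mW; P_delivered ≈ 37.8 mW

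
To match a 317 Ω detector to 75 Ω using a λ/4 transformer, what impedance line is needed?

Z_qwt = √(Z_0·R_L) = √(75 × 317) = √23780

Z_qwt ≈ 154 Ω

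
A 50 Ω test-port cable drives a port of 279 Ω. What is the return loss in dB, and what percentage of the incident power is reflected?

RL ≈ 3.15 dB; 48.4% of incident power reflected

Γ = (279 − 50)/(279 + 50) = 0.696
RL = −20·log₁₀(0.696) = 3.15 dB
P_refl/P_inc = |Γ|² = 0.484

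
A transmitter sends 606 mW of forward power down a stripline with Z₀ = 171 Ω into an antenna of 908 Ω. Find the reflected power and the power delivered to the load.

Γ = (908 − 171)/(908 + 171) = 0.683
|Γ|² = 0.467
P_refl = |Γ|²·P_inc = 283 mW, P_del = (1 − |Γ|²)·P_inc = 323 mW

P_reflected ≈ 283 mW; P_delivered ≈ 323 mW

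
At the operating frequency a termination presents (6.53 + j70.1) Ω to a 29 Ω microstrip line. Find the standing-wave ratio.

VSWR ≈ 30.6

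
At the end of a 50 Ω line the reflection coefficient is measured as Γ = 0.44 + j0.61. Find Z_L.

Z_L ≈ 31.7 + j89 Ω

Z_L = Z_0·(1 + Γ)/(1 − Γ) = 50·(1.44 + j0.61)/(0.56 − j0.61)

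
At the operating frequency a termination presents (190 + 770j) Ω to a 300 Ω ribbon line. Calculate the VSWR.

VSWR ≈ 12.5

Γ = (Z_L − Z_0)/(Z_L + Z_0) = (-110 + j770)/(490 + j770)
|Γ| = 778/913 = 0.852
VSWR = (1 + |Γ|)/(1 − |Γ|) = 1.85/0.148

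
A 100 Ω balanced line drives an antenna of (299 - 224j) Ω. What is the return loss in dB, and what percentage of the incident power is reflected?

Γ = (199 − j224)/(399 − j224), |Γ| = 0.655
RL = −20·log₁₀(0.655) = 3.68 dB
P_refl/P_inc = |Γ|² = 0.429

RL ≈ 3.68 dB; 42.9% of incident power reflected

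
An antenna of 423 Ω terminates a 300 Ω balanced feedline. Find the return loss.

RL ≈ 15.4 dB

Γ = (423 − 300)/(423 + 300) = 0.17
RL = −20·log₁₀|Γ| = −20·log₁₀(0.17)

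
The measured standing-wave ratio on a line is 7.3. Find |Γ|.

|Γ| ≈ 0.759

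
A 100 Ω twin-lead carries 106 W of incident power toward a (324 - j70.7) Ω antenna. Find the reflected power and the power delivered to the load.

|Γ| = |(224 − j70.7)/(424 − j70.7)| = 0.546
|Γ|² = 0.299
P_refl = |Γ|²·P_inc = 31.7 W, P_del = (1 − |Γ|²)·P_inc = 74.3 W

P_reflected ≈ 31.7 W; P_delivered ≈ 74.3 W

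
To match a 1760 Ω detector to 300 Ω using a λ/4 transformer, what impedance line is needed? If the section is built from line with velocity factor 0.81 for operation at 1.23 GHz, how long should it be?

Z_qwt = √(Z_0·R_L) = √(300 × 1760) = √528000
λ = 0.81·c/f = 0.198 m, so l = λ/4 = 0.0494 m

Z_qwt ≈ 727 Ω; length ≈ 4.94 cm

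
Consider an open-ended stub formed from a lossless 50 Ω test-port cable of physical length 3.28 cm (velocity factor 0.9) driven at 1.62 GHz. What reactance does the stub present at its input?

X_in ≈ -17.4 Ω (capacitive)

λ = v/f = 0.9·c / 1.62 GHz = 0.167 m
βl = 2π·l/λ = 2π × 0.197 = 70.8°
tan(βl) = 2.88
For an open-ended stub, Z_in = −jZ_0·cot(βl) = −jZ_0/tan(βl)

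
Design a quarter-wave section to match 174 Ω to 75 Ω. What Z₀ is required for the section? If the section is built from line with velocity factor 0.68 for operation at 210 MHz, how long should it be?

Z_qwt = √(Z_0·R_L) = √(75 × 174) = √13050
λ = 0.68·c/f = 0.971 m, so l = λ/4 = 0.243 m

Z_qwt ≈ 114 Ω; length ≈ 24.3 cm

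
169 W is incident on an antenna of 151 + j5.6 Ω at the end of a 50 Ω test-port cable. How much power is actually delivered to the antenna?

P_delivered ≈ 126 W

|Γ| = |(101 + j5.6)/(201 + j5.6)| = 0.503
|Γ|² = 0.253
P_refl = |Γ|²·P_inc = 42.8 W, P_del = (1 − |Γ|²)·P_inc = 126 W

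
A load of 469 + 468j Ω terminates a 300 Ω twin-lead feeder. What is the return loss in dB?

Γ = (169 + j468)/(769 + j468), |Γ| = 0.553
RL = −20·log₁₀|Γ| = −20·log₁₀(0.553)

RL ≈ 5.15 dB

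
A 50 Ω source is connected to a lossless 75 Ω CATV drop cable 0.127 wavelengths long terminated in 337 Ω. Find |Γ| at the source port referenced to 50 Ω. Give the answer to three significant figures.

|Γ| ≈ 0.659

βl = 2π × 0.127 = 45.7°
tan(βl) = 1.03
Z_in = Z_0·(Z_L + jZ_0·tanβl)/(Z_0 + jZ_L·tanβl) = 31.1 − j66.4 Ω
Γ_s = (Z_in − Z_s)/(Z_in + Z_s) = (-18.9 − j66.4)/(81.1 − j66.4), |Γ_s| = 0.659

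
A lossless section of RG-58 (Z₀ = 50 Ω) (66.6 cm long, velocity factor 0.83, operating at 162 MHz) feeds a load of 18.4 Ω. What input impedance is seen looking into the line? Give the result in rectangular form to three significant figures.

Z_in ≈ 21.5 − j18.8 Ω

λ = v/f = 0.83·c / 162 MHz = 1.54 m
βl = 2π·l/λ = 2π × 0.433 = 156°
tan(βl) = tan(156°) = -0.445
Z_in = Z_0·(Z_L + jZ_0·tanβl)/(Z_0 + jZ_L·tanβl)
     = 50·(18.4 − j22.3)/(50 − j8.2)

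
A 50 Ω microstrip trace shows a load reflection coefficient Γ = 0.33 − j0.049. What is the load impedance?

Z_L = Z_0·(1 + Γ)/(1 − Γ) = 50·(1.33 − j0.049)/(0.67 + j0.049)

Z_L ≈ 98.5 − j10.9 Ω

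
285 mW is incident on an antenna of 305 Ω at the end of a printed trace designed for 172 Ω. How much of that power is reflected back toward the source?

Γ = (305 − 172)/(305 + 172) = 0.279
|Γ|² = 0.0777
P_refl = |Γ|²·P_inc = 22.2 mW, P_del = (1 − |Γ|²)·P_inc = 263 mW

P_reflected ≈ 22.2 mW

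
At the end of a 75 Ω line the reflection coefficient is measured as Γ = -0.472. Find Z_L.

Z_L = Z_0·(1 + Γ)/(1 − Γ) = 75·(0.528)/(1.47)

Z_L ≈ 26.9 Ω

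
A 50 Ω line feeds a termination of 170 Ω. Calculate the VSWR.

Γ = (170 − 50)/(170 + 50) = 0.545
VSWR = (1 + 0.545)/(1 − 0.545)

VSWR ≈ 3.4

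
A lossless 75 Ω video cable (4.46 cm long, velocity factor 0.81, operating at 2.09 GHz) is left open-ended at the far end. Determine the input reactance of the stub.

X_in ≈ 83.6 Ω (inductive)

λ = v/f = 0.81·c / 2.09 GHz = 0.116 m
βl = 2π·l/λ = 2π × 0.384 = 138°
tan(βl) = -0.897
For an open-ended stub, Z_in = −jZ_0·cot(βl) = −jZ_0/tan(βl)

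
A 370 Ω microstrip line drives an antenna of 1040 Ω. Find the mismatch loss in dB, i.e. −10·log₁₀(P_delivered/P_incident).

Γ = (1040 − 370)/(1040 + 370) = 0.475
|Γ|² = 0.226, so P_del/P_inc = 1 − |Γ|² = 0.774
ML = −10·log₁₀(1 − |Γ|²)

mismatch loss ≈ 1.11 dB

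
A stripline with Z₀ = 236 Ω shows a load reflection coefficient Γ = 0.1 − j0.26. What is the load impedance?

Z_L ≈ 248 − j140 Ω

Z_L = Z_0·(1 + Γ)/(1 − Γ) = 236·(1.1 − j0.26)/(0.9 + j0.26)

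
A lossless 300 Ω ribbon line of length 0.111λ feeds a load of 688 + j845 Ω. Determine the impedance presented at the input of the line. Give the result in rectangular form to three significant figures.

Z_in ≈ 211 − j508 Ω

βl = 2π × 0.111 = 40°
tan(βl) = tan(40°) = 0.838
Z_in = Z_0·(Z_L + jZ_0·tanβl)/(Z_0 + jZ_L·tanβl)
     = 300·(688 + j1100)/(-408 + j576)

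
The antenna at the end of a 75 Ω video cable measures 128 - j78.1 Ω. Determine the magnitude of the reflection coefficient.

|Γ| ≈ 0.434

Γ = (Z_L − Z_0)/(Z_L + Z_0) = (53 − j78.1)/(203 − j78.1)
|Γ| = 94.4/218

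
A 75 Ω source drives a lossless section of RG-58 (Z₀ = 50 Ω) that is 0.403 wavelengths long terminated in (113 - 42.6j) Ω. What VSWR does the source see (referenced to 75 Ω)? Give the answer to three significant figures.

βl = 2π × 0.403 = 145°
tan(βl) = -0.698
Z_in = Z_0·(Z_L + jZ_0·tanβl)/(Z_0 + jZ_L·tanβl) = 63.3 + j55.4 Ω
Γ_s = (Z_in − Z_s)/(Z_in + Z_s) = (-11.7 + j55.4)/(138 + j55.4), |Γ_s| = 0.38
VSWR = (1 + |Γ_s|)/(1 − |Γ_s|)

VSWR ≈ 2.22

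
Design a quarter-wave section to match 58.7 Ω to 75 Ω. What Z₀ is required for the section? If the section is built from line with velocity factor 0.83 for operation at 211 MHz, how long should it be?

Z_qwt ≈ 66.4 Ω; length ≈ 29.5 cm

Z_qwt = √(Z_0·R_L) = √(75 × 58.7) = √4402
λ = 0.83·c/f = 1.18 m, so l = λ/4 = 0.295 m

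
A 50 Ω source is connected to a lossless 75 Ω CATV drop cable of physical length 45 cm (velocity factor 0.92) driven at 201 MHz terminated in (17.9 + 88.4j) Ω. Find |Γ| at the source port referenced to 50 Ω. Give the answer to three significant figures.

|Γ| ≈ 0.754

λ = v/f = 0.92·c / 201 MHz = 1.37 m
βl = 2π·l/λ = 2π × 0.328 = 118°
tan(βl) = -1.88
Z_in = Z_0·(Z_L + jZ_0·tanβl)/(Z_0 + jZ_L·tanβl) = 7.7 − j15.3 Ω
Γ_s = (Z_in − Z_s)/(Z_in + Z_s) = (-42.3 − j15.3)/(57.7 − j15.3), |Γ_s| = 0.754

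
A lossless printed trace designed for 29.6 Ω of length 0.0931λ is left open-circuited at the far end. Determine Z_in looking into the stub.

Z_in ≈ −j44.7 Ω

βl = 2π × 0.0931 = 33.5°
tan(βl) = 0.662
For an open-circuited stub, Z_in = −jZ_0·cot(βl) = −jZ_0/tan(βl)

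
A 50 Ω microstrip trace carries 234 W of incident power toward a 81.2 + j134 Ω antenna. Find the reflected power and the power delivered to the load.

P_reflected ≈ 126 W; P_delivered ≈ 108 W

|Γ| = |(31.2 + j134)/(131.2 + j134)| = 0.734
|Γ|² = 0.538
P_refl = |Γ|²·P_inc = 126 W, P_del = (1 − |Γ|²)·P_inc = 108 W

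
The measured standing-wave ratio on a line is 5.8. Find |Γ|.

|Γ| = (S − 1)/(S + 1) = (5.8 − 1)/(5.8 + 1) = 4.8/6.8

|Γ| ≈ 0.706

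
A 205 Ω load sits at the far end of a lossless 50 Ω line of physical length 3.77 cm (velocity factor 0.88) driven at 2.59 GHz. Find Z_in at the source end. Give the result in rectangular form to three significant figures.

Z_in ≈ 21.8 + j41.9 Ω

λ = v/f = 0.88·c / 2.59 GHz = 0.102 m
βl = 2π·l/λ = 2π × 0.37 = 133°
tan(βl) = tan(133°) = -1.07
Z_in = Z_0·(Z_L + jZ_0·tanβl)/(Z_0 + jZ_L·tanβl)
     = 50·(205 − j53.3)/(50 − j219)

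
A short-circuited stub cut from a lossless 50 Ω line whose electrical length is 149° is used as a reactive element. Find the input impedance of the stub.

tan(βl) = -0.601
For a short-circuited stub, Z_in = jZ_0·tan(βl)

Z_in ≈ −j30 Ω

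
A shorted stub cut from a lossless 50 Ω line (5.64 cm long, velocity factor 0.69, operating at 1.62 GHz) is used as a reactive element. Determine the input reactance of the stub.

λ = v/f = 0.69·c / 1.62 GHz = 0.128 m
βl = 2π·l/λ = 2π × 0.441 = 159°
tan(βl) = -0.386
For a shorted stub, Z_in = jZ_0·tan(βl)

X_in ≈ -19.3 Ω (capacitive)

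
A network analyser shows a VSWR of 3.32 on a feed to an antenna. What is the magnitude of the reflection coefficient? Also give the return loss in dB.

|Γ| = (S − 1)/(S + 1) = (3.32 − 1)/(3.32 + 1) = 2.32/4.32
RL = −20·log₁₀|Γ| = −20·log₁₀(0.537)

|Γ| ≈ 0.537; return loss ≈ 5.4 dB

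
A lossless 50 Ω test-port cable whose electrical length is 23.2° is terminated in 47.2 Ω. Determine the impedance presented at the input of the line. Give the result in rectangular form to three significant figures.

Z_in ≈ 48 + j2 Ω

tan(βl) = tan(23.2°) = 0.429
Z_in = Z_0·(Z_L + jZ_0·tanβl)/(Z_0 + jZ_L·tanβl)
     = 50·(47.2 + j21.4)/(50 + j20.2)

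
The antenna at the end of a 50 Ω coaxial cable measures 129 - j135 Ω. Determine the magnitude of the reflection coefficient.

Γ = (Z_L − Z_0)/(Z_L + Z_0) = (79 − j135)/(179 − j135)
|Γ| = 156/224

|Γ| ≈ 0.698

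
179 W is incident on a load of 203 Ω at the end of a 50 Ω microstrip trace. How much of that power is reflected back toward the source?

Γ = (203 − 50)/(203 + 50) = 0.605
|Γ|² = 0.366
P_refl = |Γ|²·P_inc = 65.5 W, P_del = (1 − |Γ|²)·P_inc = 114 W

P_reflected ≈ 65.5 W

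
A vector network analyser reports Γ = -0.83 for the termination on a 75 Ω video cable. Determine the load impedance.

Z_L ≈ 6.97 Ω

Z_L = Z_0·(1 + Γ)/(1 − Γ) = 75·(0.17)/(1.83)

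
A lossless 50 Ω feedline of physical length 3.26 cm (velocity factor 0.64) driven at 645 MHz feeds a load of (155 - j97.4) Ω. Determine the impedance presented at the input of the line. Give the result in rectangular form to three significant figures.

λ = v/f = 0.64·c / 645 MHz = 0.298 m
βl = 2π·l/λ = 2π × 0.11 = 39.4°
tan(βl) = tan(39.4°) = 0.822
Z_in = Z_0·(Z_L + jZ_0·tanβl)/(Z_0 + jZ_L·tanβl)
     = 50·(155 − j56.3)/(130 + j127)

Z_in ≈ 19.6 − j40.8 Ω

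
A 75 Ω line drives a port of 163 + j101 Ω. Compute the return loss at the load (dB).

Γ = (88 + j101)/(238 + j101), |Γ| = 0.518
RL = −20·log₁₀|Γ| = −20·log₁₀(0.518)

RL ≈ 5.71 dB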